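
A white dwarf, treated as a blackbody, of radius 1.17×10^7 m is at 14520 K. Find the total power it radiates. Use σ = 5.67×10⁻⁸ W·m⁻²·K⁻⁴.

P ≈ 4.34×10^24 W

A = 4πr² = 4π × (1.17×10^7)² = 1.72×10^15 m².
P = σAT⁴ = 5.67×10⁻⁸ × 1.72×10^15 × (14520)⁴ = 5.67×10⁻⁸ × 1.72×10^15 × 4.44×10^16.
P = 4.34×10^24 W.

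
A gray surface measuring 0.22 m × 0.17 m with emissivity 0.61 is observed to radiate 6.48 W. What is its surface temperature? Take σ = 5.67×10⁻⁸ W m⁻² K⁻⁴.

T ≈ 266 K

A = 0.22 × 0.17 = 0.0374 m².
From P = εσAT⁴, T = (P / εσA)^(1/4) = (6.48 / (0.61 × 5.67×10⁻⁸ × 0.0374))^(1/4).
T = (5.01×10^9)^(1/4) = 266 K.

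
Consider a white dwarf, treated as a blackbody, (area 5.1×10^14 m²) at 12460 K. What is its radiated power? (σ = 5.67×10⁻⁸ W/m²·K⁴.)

P ≈ 6.97×10^23 W

P = σAT⁴ = 5.67×10⁻⁸ × 5.10×10^14 × (12460)⁴ = 5.67×10⁻⁸ × 5.10×10^14 × 2.41×10^16.
P = 6.97×10^23 W.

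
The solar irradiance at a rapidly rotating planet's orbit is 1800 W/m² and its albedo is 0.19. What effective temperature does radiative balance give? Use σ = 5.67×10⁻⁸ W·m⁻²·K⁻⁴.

Power absorbed = (1−a)S·πR²; power emitted = 4πR²σT⁴. Equating and cancelling πR²:
T = ((1−a)S / 4σ)^(1/4) = (1460 / (4 × 5.67×10⁻⁸))^(1/4) = (6.43×10^9)^(1/4).
T = 283 K.

T ≈ 283 K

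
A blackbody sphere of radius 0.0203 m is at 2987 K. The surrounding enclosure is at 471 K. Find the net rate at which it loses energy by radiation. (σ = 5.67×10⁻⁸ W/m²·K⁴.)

Q ≈ 23400 W

A = 4πr² = 4π × (0.0203)² = 5.18×10^-3 m².
Q = σA(T⁴ − T_s⁴). T⁴ − T_s⁴ = (2987)⁴ − (471)⁴ = 7.96×10^13 − 4.92×10^10 = 7.96×10^13 K⁴.
Q = 5.67×10⁻⁸ × 5.18×10^-3 × 7.96×10^13 = 23400 W.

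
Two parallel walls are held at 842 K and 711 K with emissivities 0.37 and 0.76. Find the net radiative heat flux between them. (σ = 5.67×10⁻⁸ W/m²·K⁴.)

q ≈ 4640 W/m²

For two large parallel gray plates, q = σ(T₁⁴ − T₂⁴) / (1/ε₁ + 1/ε₂ − 1).
1/ε₁ + 1/ε₂ − 1 = 1/0.37 + 1/0.76 − 1 = 3.018.
T₁⁴ − T₂⁴ = 5.03×10^11 − 2.56×10^11 = 2.47×10^11 K⁴.
q = 5.67×10⁻⁸ × 2.47×10^11 / 3.018 = 4640 W/m².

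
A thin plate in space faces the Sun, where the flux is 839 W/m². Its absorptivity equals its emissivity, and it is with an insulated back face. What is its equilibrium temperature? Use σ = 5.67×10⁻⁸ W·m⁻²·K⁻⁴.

T ≈ 349 K

Absorbed flux αS = emitted flux εσT⁴ (one radiating face); with α = ε, T = (S/σ)^(1/4).
T = (839 / 5.67×10⁻⁸)^(1/4) = (1.48×10^10)^(1/4).
T = 349 K.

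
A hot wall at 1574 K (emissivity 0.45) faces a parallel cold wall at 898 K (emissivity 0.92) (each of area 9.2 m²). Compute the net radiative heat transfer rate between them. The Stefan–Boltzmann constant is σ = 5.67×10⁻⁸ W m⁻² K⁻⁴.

Q ≈ 1.24×10^6 W

For two large parallel gray plates, q = σ(T₁⁴ − T₂⁴) / (1/ε₁ + 1/ε₂ − 1).
1/ε₁ + 1/ε₂ − 1 = 1/0.45 + 1/0.92 − 1 = 2.309.
T₁⁴ − T₂⁴ = 6.14×10^12 − 6.50×10^11 = 5.49×10^12 K⁴.
q = 5.67×10⁻⁸ × 5.49×10^12 / 2.309 = 1.35×10^5 W/m².
Q = q·A = 1.35×10^5 × 9.2 = 1.24×10^6 W.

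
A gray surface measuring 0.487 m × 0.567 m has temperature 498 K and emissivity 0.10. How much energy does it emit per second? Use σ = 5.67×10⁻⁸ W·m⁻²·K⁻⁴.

A = 0.487 × 0.567 = 0.276 m².
Stefan–Boltzmann: P = εσAT⁴ = 0.10 × 5.67×10⁻⁸ × 0.276 × (498)⁴ = 0.10 × 5.67×10⁻⁸ × 0.276 × 6.15×10^10.
P = 96.3 W.

P ≈ 96.3 W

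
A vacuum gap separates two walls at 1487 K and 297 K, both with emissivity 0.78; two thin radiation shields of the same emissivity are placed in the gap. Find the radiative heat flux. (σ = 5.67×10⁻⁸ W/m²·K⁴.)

Each of the 3 gaps contributes resistance (2/ε − 1) = 2/0.78 − 1 = 1.564; total = 4.692.
q = σ(T₁⁴ − T₂⁴) / 4.692 = 5.67×10⁻⁸ × 4.88×10^12 / 4.692 = 59000 W/m².

q ≈ 59000 W/m²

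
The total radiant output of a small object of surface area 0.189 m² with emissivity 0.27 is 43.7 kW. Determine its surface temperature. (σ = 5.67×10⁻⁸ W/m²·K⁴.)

From P = εσAT⁴, T = (P / εσA)^(1/4) = (43700 / (0.27 × 5.67×10⁻⁸ × 0.189))^(1/4).
T = (1.51×10^13)^(1/4) = 1970 K.

T ≈ 1970 K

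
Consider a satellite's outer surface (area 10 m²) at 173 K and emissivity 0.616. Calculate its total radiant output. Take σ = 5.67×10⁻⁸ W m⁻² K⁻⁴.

P = εσAT⁴ = 0.616 × 5.67×10⁻⁸ × 10.0 × (173)⁴ = 0.616 × 5.67×10⁻⁸ × 10.0 × 8.96×10^8.
P = 313 W.

P ≈ 313 W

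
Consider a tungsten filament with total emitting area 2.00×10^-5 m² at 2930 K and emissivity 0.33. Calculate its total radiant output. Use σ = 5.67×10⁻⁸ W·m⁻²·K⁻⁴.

P ≈ 27.6 W

P = εσAT⁴ = 0.33 × 5.67×10⁻⁸ × 2.00×10^-5 × (2930)⁴ = 0.33 × 5.67×10⁻⁸ × 2.00×10^-5 × 7.37×10^13.
P = 27.6 W.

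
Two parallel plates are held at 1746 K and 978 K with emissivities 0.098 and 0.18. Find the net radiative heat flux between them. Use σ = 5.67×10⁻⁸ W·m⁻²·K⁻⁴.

q ≈ 32200 W/m²

For two large parallel gray plates, q = σ(T₁⁴ − T₂⁴) / (1/ε₁ + 1/ε₂ − 1).
1/ε₁ + 1/ε₂ − 1 = 1/0.098 + 1/0.18 − 1 = 14.76.
T₁⁴ − T₂⁴ = 9.29×10^12 − 9.15×10^11 = 8.38×10^12 K⁴.
q = 5.67×10⁻⁸ × 8.38×10^12 / 14.76 = 32200 W/m².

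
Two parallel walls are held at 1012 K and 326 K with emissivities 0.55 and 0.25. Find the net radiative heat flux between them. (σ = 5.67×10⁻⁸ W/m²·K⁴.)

For two large parallel gray plates, q = σ(T₁⁴ − T₂⁴) / (1/ε₁ + 1/ε₂ − 1).
1/ε₁ + 1/ε₂ − 1 = 1/0.55 + 1/0.25 − 1 = 4.818.
T₁⁴ − T₂⁴ = 1.05×10^12 − 1.13×10^10 = 1.04×10^12 K⁴.
q = 5.67×10⁻⁸ × 1.04×10^12 / 4.818 = 12200 W/m².

q ≈ 12200 W/m²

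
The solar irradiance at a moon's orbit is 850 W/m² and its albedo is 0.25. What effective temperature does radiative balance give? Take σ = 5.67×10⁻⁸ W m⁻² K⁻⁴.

T ≈ 230 K

Power absorbed = (1−a)S·πR²; power emitted = 4πR²σT⁴. Equating and cancelling πR²:
T = ((1−a)S / 4σ)^(1/4) = (638 / (4 × 5.67×10⁻⁸))^(1/4) = (2.81×10^9)^(1/4).
T = 230 K.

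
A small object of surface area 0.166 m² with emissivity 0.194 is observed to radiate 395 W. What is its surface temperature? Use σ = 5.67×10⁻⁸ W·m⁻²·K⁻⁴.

From P = εσAT⁴, T = (P / εσA)^(1/4) = (395 / (0.194 × 5.67×10⁻⁸ × 0.166))^(1/4).
T = (2.16×10^11)^(1/4) = 682 K.

T ≈ 682 K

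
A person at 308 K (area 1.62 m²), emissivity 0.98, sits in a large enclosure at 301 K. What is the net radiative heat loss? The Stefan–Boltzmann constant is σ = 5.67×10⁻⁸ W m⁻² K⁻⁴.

Q = εσA(T⁴ − T_s⁴). T⁴ − T_s⁴ = (308)⁴ − (301)⁴ = 9.00×10^9 − 8.21×10^9 = 7.91×10^8 K⁴.
Q = 0.98 × 5.67×10⁻⁸ × 1.62 × 7.91×10^8 = 71.2 W.

Q ≈ 71.2 W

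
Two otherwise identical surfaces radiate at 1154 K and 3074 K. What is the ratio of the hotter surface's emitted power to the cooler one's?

ratio ≈ 50.3

P ∝ T⁴, so the ratio is (3074/1154)⁴ = (2.664)⁴ = 50.3.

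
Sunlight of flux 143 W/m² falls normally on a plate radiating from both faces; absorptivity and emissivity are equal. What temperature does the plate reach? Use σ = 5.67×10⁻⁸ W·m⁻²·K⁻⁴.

Absorbed flux αS = emitted flux 2εσT⁴ per unit area; with α = ε this gives T = (S/2σ)^(1/4).
T = (143 / (2 × 5.67×10⁻⁸))^(1/4) = (1.26×10^9)^(1/4).
T = 188 K.

T ≈ 188 K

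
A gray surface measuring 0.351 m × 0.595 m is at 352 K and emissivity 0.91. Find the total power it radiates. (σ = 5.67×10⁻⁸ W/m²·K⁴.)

A = 0.351 × 0.595 = 0.209 m².
Stefan–Boltzmann: P = εσAT⁴ = 0.91 × 5.67×10⁻⁸ × 0.209 × (352)⁴ = 0.91 × 5.67×10⁻⁸ × 0.209 × 1.54×10^10.
P = 165 W.

P ≈ 165 W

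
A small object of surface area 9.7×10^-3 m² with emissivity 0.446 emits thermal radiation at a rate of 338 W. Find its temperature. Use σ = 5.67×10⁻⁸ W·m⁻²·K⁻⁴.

T ≈ 1080 K

From P = εσAT⁴, T = (P / εσA)^(1/4) = (338 / (0.446 × 5.67×10⁻⁸ × 9.70×10^-3))^(1/4).
T = (1.38×10^12)^(1/4) = 1080 K.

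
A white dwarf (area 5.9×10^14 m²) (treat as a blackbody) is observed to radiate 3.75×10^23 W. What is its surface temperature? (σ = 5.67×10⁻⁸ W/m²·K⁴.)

From P = σAT⁴, T = (P / σA)^(1/4) = (3.75×10^23 / (5.67×10⁻⁸ × 5.90×10^14))^(1/4).
T = (1.12×10^16)^(1/4) = 10300 K.

T ≈ 10300 K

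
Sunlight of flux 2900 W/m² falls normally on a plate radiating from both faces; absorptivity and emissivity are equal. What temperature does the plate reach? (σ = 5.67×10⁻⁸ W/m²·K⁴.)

T ≈ 400 K

Absorbed flux αS = emitted flux 2εσT⁴ per unit area; with α = ε this gives T = (S/2σ)^(1/4).
T = (2900 / (2 × 5.67×10⁻⁸))^(1/4) = (2.56×10^10)^(1/4).
T = 400 K.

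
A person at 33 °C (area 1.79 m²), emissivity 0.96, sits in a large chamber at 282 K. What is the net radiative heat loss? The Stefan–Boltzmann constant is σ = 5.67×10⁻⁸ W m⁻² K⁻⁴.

Q ≈ 238 W

Convert: 33 °C = 306 K.
Q = εσA(T⁴ − T_s⁴). T⁴ − T_s⁴ = (306)⁴ − (282)⁴ = 8.77×10^9 − 6.32×10^9 = 2.44×10^9 K⁴.
Q = 0.96 × 5.67×10⁻⁸ × 1.79 × 2.44×10^9 = 238 W.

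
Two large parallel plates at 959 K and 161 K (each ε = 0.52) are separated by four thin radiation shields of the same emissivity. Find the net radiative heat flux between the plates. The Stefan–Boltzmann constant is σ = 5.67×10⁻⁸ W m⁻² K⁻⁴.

q ≈ 3370 W/m²

Each of the 5 gaps contributes resistance (2/ε − 1) = 2/0.52 − 1 = 2.846; total = 14.23.
q = σ(T₁⁴ − T₂⁴) / 14.23 = 5.67×10⁻⁸ × 8.45×10^11 / 14.23 = 3370 W/m².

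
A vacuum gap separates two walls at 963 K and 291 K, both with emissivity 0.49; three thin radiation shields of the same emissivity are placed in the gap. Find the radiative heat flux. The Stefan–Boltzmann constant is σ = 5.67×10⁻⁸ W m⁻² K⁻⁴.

Each of the 4 gaps contributes resistance (2/ε − 1) = 2/0.49 − 1 = 3.082; total = 12.33.
q = σ(T₁⁴ − T₂⁴) / 12.33 = 5.67×10⁻⁸ × 8.53×10^11 / 12.33 = 3920 W/m².

q ≈ 3920 W/m²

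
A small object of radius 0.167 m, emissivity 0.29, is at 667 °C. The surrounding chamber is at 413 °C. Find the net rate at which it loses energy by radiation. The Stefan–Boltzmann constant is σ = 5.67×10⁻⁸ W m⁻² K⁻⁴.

A = 4πr² = 4π × (0.167)² = 0.350 m².
Convert: 667 °C = 940 K; 413 °C = 686 K.
Q = εσA(T⁴ − T_s⁴). T⁴ − T_s⁴ = (940)⁴ − (686)⁴ = 7.81×10^11 − 2.21×10^11 = 5.59×10^11 K⁴.
Q = 0.29 × 5.67×10⁻⁸ × 0.350 × 5.59×10^11 = 3220 W.

Q ≈ 3220 W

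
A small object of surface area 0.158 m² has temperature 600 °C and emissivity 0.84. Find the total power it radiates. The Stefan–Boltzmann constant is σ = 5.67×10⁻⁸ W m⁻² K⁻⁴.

600 °C = 873 K.
P = εσAT⁴ = 0.84 × 5.67×10⁻⁸ × 0.158 × (873)⁴ = 0.84 × 5.67×10⁻⁸ × 0.158 × 5.81×10^11.
P = 4370 W.

P ≈ 4370 W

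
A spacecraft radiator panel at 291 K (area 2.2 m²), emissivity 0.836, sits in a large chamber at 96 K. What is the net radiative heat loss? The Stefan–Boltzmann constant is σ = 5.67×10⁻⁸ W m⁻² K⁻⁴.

Q ≈ 739 W

Q = εσA(T⁴ − T_s⁴). T⁴ − T_s⁴ = (291)⁴ − (96)⁴ = 7.17×10^9 − 8.49×10^7 = 7.09×10^9 K⁴.
Q = 0.836 × 5.67×10⁻⁸ × 2.20 × 7.09×10^9 = 739 W.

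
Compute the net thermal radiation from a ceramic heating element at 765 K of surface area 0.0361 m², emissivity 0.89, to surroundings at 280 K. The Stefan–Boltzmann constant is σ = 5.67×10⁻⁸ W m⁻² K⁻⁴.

Q ≈ 613 W

Q = εσA(T⁴ − T_s⁴). T⁴ − T_s⁴ = (765)⁴ − (280)⁴ = 3.42×10^11 − 6.15×10^9 = 3.36×10^11 K⁴.
Q = 0.89 × 5.67×10⁻⁸ × 0.0361 × 3.36×10^11 = 613 W.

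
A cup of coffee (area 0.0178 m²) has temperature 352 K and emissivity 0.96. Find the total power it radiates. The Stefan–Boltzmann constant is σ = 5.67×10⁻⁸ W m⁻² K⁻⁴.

P ≈ 14.9 W

Stefan–Boltzmann: P = εσAT⁴ = 0.96 × 5.67×10⁻⁸ × 0.0178 × (352)⁴ = 0.96 × 5.67×10⁻⁸ × 0.0178 × 1.54×10^10.
P = 14.9 W.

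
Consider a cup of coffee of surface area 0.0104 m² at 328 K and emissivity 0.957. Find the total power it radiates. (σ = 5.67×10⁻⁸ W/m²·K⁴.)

P = εσAT⁴ = 0.957 × 5.67×10⁻⁸ × 0.0104 × (328)⁴ = 0.957 × 5.67×10⁻⁸ × 0.0104 × 1.16×10^10.
P = 6.53 W.

P ≈ 6.53 W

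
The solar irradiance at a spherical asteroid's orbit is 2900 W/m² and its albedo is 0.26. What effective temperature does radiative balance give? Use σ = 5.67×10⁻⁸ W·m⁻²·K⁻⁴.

T ≈ 312 K

Power absorbed = (1−a)S·πR²; power emitted = 4πR²σT⁴. Equating and cancelling πR²:
T = ((1−a)S / 4σ)^(1/4) = (2150 / (4 × 5.67×10⁻⁸))^(1/4) = (9.46×10^9)^(1/4).
T = 312 K.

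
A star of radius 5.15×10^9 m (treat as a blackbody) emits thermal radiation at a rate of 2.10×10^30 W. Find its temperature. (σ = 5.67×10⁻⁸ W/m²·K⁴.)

T ≈ 18300 K

A = 4πr² = 4π × (5.15×10^9)² = 3.33×10^20 m².
From P = σAT⁴, T = (P / σA)^(1/4) = (2.10×10^30 / (5.67×10⁻⁸ × 3.33×10^20))^(1/4).
T = (1.11×10^17)^(1/4) = 18300 K.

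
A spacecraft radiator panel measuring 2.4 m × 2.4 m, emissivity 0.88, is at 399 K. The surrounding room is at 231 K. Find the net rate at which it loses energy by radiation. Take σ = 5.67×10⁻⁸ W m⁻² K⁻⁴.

A = 2.4 × 2.4 = 5.76 m².
Q = εσA(T⁴ − T_s⁴). T⁴ − T_s⁴ = (399)⁴ − (231)⁴ = 2.53×10^10 − 2.85×10^9 = 2.25×10^10 K⁴.
Q = 0.88 × 5.67×10⁻⁸ × 5.76 × 2.25×10^10 = 6470 W.

Q ≈ 6470 W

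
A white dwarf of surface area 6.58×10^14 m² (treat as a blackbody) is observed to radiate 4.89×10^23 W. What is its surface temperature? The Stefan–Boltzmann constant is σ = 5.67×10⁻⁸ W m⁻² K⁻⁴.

From P = σAT⁴, T = (P / σA)^(1/4) = (4.89×10^23 / (5.67×10⁻⁸ × 6.58×10^14))^(1/4).
T = (1.31×10^16)^(1/4) = 10700 K.

T ≈ 10700 K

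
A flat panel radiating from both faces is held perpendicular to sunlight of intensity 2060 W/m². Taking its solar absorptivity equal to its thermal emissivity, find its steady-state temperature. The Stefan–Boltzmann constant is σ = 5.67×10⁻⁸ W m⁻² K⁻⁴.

Absorbed flux αS = emitted flux 2εσT⁴ per unit area; with α = ε this gives T = (S/2σ)^(1/4).
T = (2060 / (2 × 5.67×10⁻⁸))^(1/4) = (1.82×10^10)^(1/4).
T = 367 K.

T ≈ 367 K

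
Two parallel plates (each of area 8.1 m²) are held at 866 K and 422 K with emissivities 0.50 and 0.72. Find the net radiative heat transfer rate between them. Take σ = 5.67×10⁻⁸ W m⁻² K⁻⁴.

For two large parallel gray plates, q = σ(T₁⁴ − T₂⁴) / (1/ε₁ + 1/ε₂ − 1).
1/ε₁ + 1/ε₂ − 1 = 1/0.50 + 1/0.72 − 1 = 2.389.
T₁⁴ − T₂⁴ = 5.62×10^11 − 3.17×10^10 = 5.31×10^11 K⁴.
q = 5.67×10⁻⁸ × 5.31×10^11 / 2.389 = 12600 W/m².
Q = q·A = 12600 × 8.1 = 1.02×10^5 W.

Q ≈ 1.02×10^5 W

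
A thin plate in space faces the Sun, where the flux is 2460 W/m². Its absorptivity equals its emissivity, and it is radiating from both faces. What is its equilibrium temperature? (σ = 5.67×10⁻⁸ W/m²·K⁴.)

T ≈ 384 K

Absorbed flux αS = emitted flux 2εσT⁴ per unit area; with α = ε this gives T = (S/2σ)^(1/4).
T = (2460 / (2 × 5.67×10⁻⁸))^(1/4) = (2.17×10^10)^(1/4).
T = 384 K.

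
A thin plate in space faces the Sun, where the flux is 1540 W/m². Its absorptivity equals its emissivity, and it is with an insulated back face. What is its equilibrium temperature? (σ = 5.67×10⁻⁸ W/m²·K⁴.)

Absorbed flux αS = emitted flux εσT⁴ (one radiating face); with α = ε, T = (S/σ)^(1/4).
T = (1540 / 5.67×10⁻⁸)^(1/4) = (2.72×10^10)^(1/4).
T = 406 K.

T ≈ 406 K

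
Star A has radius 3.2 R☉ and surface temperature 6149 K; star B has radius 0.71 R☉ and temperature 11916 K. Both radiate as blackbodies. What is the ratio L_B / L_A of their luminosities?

L_B/L_A ≈ 0.694

L = 4πR²σT⁴ ∝ R²T⁴, so L_B/L_A = (0.71/3.2)² × (11916/6149)⁴ = 0.0492 × 14.1 = 0.694.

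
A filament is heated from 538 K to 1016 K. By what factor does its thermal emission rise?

P ∝ T⁴, so the ratio is (1016/538)⁴ = (1.888)⁴ = 12.7.

ratio ≈ 12.7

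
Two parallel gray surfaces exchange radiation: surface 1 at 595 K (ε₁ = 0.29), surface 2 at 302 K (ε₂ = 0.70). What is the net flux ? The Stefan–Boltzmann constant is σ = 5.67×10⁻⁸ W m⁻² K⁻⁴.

q ≈ 1710 W/m²

For two large parallel gray plates, q = σ(T₁⁴ − T₂⁴) / (1/ε₁ + 1/ε₂ − 1).
1/ε₁ + 1/ε₂ − 1 = 1/0.29 + 1/0.70 − 1 = 3.877.
T₁⁴ − T₂⁴ = 1.25×10^11 − 8.32×10^9 = 1.17×10^11 K⁴.
q = 5.67×10⁻⁸ × 1.17×10^11 / 3.877 = 1710 W/m².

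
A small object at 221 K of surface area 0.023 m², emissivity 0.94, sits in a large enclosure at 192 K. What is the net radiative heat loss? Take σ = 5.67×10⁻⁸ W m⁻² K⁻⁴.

Q ≈ 1.26 W

Q = εσA(T⁴ − T_s⁴). T⁴ − T_s⁴ = (221)⁴ − (192)⁴ = 2.39×10^9 − 1.36×10^9 = 1.03×10^9 K⁴.
Q = 0.94 × 5.67×10⁻⁸ × 0.0230 × 1.03×10^9 = 1.26 W.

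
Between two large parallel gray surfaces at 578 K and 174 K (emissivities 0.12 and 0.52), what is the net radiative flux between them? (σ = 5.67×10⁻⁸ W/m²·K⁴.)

For two large parallel gray plates, q = σ(T₁⁴ − T₂⁴) / (1/ε₁ + 1/ε₂ − 1).
1/ε₁ + 1/ε₂ − 1 = 1/0.12 + 1/0.52 − 1 = 9.256.
T₁⁴ − T₂⁴ = 1.12×10^11 − 9.17×10^8 = 1.11×10^11 K⁴.
q = 5.67×10⁻⁸ × 1.11×10^11 / 9.256 = 678 W/m².

q ≈ 678 W/m²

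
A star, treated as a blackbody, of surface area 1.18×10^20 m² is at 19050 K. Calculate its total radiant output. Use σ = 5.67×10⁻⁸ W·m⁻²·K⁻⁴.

P = σAT⁴ = 5.67×10⁻⁸ × 1.18×10^20 × (19050)⁴ = 5.67×10⁻⁸ × 1.18×10^20 × 1.32×10^17.
P = 8.81×10^29 W.

P ≈ 8.81×10^29 W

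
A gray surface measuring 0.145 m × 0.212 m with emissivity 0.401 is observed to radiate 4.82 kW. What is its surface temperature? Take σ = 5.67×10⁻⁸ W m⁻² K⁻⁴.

A = 0.145 × 0.212 = 0.0307 m².
From P = εσAT⁴, T = (P / εσA)^(1/4) = (4820 / (0.401 × 5.67×10⁻⁸ × 0.0307))^(1/4).
T = (6.90×10^12)^(1/4) = 1620 K.

T ≈ 1620 K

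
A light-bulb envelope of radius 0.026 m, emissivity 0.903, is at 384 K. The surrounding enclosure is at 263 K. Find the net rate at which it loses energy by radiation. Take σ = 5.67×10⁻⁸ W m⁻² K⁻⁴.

A = 4πr² = 4π × (0.026)² = 8.49×10^-3 m².
Q = εσA(T⁴ − T_s⁴). T⁴ − T_s⁴ = (384)⁴ − (263)⁴ = 2.17×10^10 − 4.78×10^9 = 1.70×10^10 K⁴.
Q = 0.903 × 5.67×10⁻⁸ × 8.49×10^-3 × 1.70×10^10 = 7.38 W.

Q ≈ 7.38 W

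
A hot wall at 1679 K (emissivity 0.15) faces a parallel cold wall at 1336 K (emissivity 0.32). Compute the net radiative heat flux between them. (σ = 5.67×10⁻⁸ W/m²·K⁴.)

For two large parallel gray plates, q = σ(T₁⁴ − T₂⁴) / (1/ε₁ + 1/ε₂ − 1).
1/ε₁ + 1/ε₂ − 1 = 1/0.15 + 1/0.32 − 1 = 8.792.
T₁⁴ − T₂⁴ = 7.95×10^12 − 3.19×10^12 = 4.76×10^12 K⁴.
q = 5.67×10⁻⁸ × 4.76×10^12 / 8.792 = 30700 W/m².

q ≈ 30700 W/m²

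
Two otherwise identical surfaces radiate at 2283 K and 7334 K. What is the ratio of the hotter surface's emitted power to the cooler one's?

P ∝ T⁴, so the ratio is (7334/2283)⁴ = (3.212)⁴ = 106.

ratio ≈ 106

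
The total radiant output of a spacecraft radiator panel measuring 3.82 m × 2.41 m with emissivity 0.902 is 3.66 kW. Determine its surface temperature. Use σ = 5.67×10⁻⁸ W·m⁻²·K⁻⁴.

T ≈ 297 K

A = 3.82 × 2.41 = 9.21 m².
From P = εσAT⁴, T = (P / εσA)^(1/4) = (3660 / (0.902 × 5.67×10⁻⁸ × 9.21))^(1/4).
T = (7.77×10^9)^(1/4) = 297 K.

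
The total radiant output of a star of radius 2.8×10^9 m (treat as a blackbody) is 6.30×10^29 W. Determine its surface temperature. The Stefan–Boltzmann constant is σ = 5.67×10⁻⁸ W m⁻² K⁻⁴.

A = 4πr² = 4π × (2.8×10^9)² = 9.85×10^19 m².
From P = σAT⁴, T = (P / σA)^(1/4) = (6.30×10^29 / (5.67×10⁻⁸ × 9.85×10^19))^(1/4).
T = (1.13×10^17)^(1/4) = 18300 K.

T ≈ 18300 K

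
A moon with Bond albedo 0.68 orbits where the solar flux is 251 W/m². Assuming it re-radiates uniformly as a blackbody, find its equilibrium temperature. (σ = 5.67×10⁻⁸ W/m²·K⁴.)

Power absorbed = (1−a)S·πR²; power emitted = 4πR²σT⁴. Equating and cancelling πR²:
T = ((1−a)S / 4σ)^(1/4) = (80.3 / (4 × 5.67×10⁻⁸))^(1/4) = (3.54×10^8)^(1/4).
T = 137 K.

T ≈ 137 K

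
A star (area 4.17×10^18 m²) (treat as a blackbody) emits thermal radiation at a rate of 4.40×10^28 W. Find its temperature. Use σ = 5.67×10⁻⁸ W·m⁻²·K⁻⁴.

From P = σAT⁴, T = (P / σA)^(1/4) = (4.40×10^28 / (5.67×10⁻⁸ × 4.17×10^18))^(1/4).
T = (1.86×10^17)^(1/4) = 20800 K.

T ≈ 20800 K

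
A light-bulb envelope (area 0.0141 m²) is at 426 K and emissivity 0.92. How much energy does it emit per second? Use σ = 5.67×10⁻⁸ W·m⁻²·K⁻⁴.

P = εσAT⁴ = 0.92 × 5.67×10⁻⁸ × 0.0141 × (426)⁴ = 0.92 × 5.67×10⁻⁸ × 0.0141 × 3.29×10^10.
P = 24.2 W.

P ≈ 24.2 W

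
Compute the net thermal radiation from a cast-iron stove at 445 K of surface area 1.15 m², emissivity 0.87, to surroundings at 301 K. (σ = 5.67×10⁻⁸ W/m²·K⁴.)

Q ≈ 1760 W

Q = εσA(T⁴ − T_s⁴). T⁴ − T_s⁴ = (445)⁴ − (301)⁴ = 3.92×10^10 − 8.21×10^9 = 3.10×10^10 K⁴.
Q = 0.87 × 5.67×10⁻⁸ × 1.15 × 3.10×10^10 = 1760 W.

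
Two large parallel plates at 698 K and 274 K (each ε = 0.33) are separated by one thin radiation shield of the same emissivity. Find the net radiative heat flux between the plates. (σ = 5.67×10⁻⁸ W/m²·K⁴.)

Each of the 2 gaps contributes resistance (2/ε − 1) = 2/0.33 − 1 = 5.061; total = 10.12.
q = σ(T₁⁴ − T₂⁴) / 10.12 = 5.67×10⁻⁸ × 2.32×10^11 / 10.12 = 1300 W/m².

q ≈ 1300 W/m²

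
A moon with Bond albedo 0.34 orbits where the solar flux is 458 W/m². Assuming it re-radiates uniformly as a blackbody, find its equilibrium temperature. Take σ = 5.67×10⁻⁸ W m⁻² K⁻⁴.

T ≈ 191 K

Power absorbed = (1−a)S·πR²; power emitted = 4πR²σT⁴. Equating and cancelling πR²:
T = ((1−a)S / 4σ)^(1/4) = (302 / (4 × 5.67×10⁻⁸))^(1/4) = (1.33×10^9)^(1/4).
T = 191 K.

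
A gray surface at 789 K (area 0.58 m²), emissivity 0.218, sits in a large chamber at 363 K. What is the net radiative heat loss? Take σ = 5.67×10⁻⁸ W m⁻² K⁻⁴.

Q = εσA(T⁴ − T_s⁴). T⁴ − T_s⁴ = (789)⁴ − (363)⁴ = 3.88×10^11 − 1.74×10^10 = 3.70×10^11 K⁴.
Q = 0.218 × 5.67×10⁻⁸ × 0.580 × 3.70×10^11 = 2650 W.

Q ≈ 2650 W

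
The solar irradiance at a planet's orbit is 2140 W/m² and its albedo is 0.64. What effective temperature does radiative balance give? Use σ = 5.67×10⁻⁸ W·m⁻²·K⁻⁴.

T ≈ 241 K

Power absorbed = (1−a)S·πR²; power emitted = 4πR²σT⁴. Equating and cancelling πR²:
T = ((1−a)S / 4σ)^(1/4) = (770 / (4 × 5.67×10⁻⁸))^(1/4) = (3.40×10^9)^(1/4).
T = 241 K.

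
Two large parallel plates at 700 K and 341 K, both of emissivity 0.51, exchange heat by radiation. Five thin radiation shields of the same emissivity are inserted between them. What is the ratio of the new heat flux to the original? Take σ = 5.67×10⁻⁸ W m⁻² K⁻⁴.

ratio ≈ 0.167

With N identical shields there are N+1 = 6 gaps in series, each with the same radiative resistance, so the flux falls to 1/(N+1) of its unshielded value.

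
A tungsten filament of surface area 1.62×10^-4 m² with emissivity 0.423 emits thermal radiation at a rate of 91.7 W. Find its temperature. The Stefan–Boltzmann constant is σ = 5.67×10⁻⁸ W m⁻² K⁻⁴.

From P = εσAT⁴, T = (P / εσA)^(1/4) = (91.7 / (0.423 × 5.67×10⁻⁸ × 1.62×10^-4))^(1/4).
T = (2.36×10^13)^(1/4) = 2200 K.

T ≈ 2200 K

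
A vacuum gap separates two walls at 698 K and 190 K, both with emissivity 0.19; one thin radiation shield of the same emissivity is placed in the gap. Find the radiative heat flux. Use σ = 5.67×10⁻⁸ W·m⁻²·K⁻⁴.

Each of the 2 gaps contributes resistance (2/ε − 1) = 2/0.19 − 1 = 9.526; total = 19.05.
q = σ(T₁⁴ − T₂⁴) / 19.05 = 5.67×10⁻⁸ × 2.36×10^11 / 19.05 = 703 W/m².

q ≈ 703 W/m²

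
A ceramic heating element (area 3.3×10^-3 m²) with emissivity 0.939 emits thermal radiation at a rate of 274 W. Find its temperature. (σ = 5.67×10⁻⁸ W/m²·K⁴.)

T ≈ 1120 K

From P = εσAT⁴, T = (P / εσA)^(1/4) = (274 / (0.939 × 5.67×10⁻⁸ × 3.30×10^-3))^(1/4).
T = (1.56×10^12)^(1/4) = 1120 K.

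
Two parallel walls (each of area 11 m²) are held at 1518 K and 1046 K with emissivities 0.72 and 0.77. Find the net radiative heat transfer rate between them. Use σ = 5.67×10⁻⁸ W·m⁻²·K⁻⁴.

For two large parallel gray plates, q = σ(T₁⁴ − T₂⁴) / (1/ε₁ + 1/ε₂ − 1).
1/ε₁ + 1/ε₂ − 1 = 1/0.72 + 1/0.77 − 1 = 1.688.
T₁⁴ − T₂⁴ = 5.31×10^12 − 1.20×10^12 = 4.11×10^12 K⁴.
q = 5.67×10⁻⁸ × 4.11×10^12 / 1.688 = 1.38×10^5 W/m².
Q = q·A = 1.38×10^5 × 11 = 1.52×10^6 W.

Q ≈ 1.52×10^6 W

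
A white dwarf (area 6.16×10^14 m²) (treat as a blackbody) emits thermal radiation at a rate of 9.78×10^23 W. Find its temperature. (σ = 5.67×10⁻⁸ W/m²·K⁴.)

T ≈ 12900 K

From P = σAT⁴, T = (P / σA)^(1/4) = (9.78×10^23 / (5.67×10⁻⁸ × 6.16×10^14))^(1/4).
T = (2.80×10^16)^(1/4) = 12900 K.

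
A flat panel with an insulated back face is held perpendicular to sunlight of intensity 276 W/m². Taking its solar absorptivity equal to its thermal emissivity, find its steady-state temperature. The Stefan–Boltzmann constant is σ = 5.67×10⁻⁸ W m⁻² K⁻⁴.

Absorbed flux αS = emitted flux εσT⁴ (one radiating face); with α = ε, T = (S/σ)^(1/4).
T = (276 / 5.67×10⁻⁸)^(1/4) = (4.87×10^9)^(1/4).
T = 264 K.

T ≈ 264 K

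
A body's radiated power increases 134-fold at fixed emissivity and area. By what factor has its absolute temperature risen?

P ∝ T⁴ ⇒ T ∝ P^(1/4), so T scales by (134)^(1/4) = 3.40.

factor ≈ 3.40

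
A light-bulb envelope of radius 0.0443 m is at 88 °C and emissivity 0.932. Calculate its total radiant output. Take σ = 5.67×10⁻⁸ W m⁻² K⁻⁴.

P ≈ 22.1 W

A = 4πr² = 4π × (0.0443)² = 0.0247 m².
88 °C = 361 K.
Stefan–Boltzmann: P = εσAT⁴ = 0.932 × 5.67×10⁻⁸ × 0.0247 × (361)⁴ = 0.932 × 5.67×10⁻⁸ × 0.0247 × 1.70×10^10.
P = 22.1 W.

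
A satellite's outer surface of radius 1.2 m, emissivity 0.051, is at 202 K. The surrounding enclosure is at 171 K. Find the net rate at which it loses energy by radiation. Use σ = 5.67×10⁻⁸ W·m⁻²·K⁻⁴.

A = 4πr² = 4π × (1.2)² = 18.1 m².
Q = εσA(T⁴ − T_s⁴). T⁴ − T_s⁴ = (202)⁴ − (171)⁴ = 1.66×10^9 − 8.55×10^8 = 8.10×10^8 K⁴.
Q = 0.051 × 5.67×10⁻⁸ × 18.1 × 8.10×10^8 = 42.4 W.

Q ≈ 42.4 W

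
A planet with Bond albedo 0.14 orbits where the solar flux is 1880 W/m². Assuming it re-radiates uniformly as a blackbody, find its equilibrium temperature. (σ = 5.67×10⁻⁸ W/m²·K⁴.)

T ≈ 291 K

Power absorbed = (1−a)S·πR²; power emitted = 4πR²σT⁴. Equating and cancelling πR²:
T = ((1−a)S / 4σ)^(1/4) = (1620 / (4 × 5.67×10⁻⁸))^(1/4) = (7.13×10^9)^(1/4).
T = 291 K.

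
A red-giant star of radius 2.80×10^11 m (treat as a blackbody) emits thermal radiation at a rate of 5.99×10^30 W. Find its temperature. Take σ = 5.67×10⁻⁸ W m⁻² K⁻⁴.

A = 4πr² = 4π × (2.80×10^11)² = 9.85×10^23 m².
From P = σAT⁴, T = (P / σA)^(1/4) = (5.99×10^30 / (5.67×10⁻⁸ × 9.85×10^23))^(1/4).
T = (1.07×10^14)^(1/4) = 3220 K.

T ≈ 3220 K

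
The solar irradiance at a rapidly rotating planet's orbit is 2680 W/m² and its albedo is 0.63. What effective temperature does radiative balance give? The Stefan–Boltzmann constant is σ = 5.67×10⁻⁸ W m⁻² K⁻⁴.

T ≈ 257 K

Power absorbed = (1−a)S·πR²; power emitted = 4πR²σT⁴. Equating and cancelling πR²:
T = ((1−a)S / 4σ)^(1/4) = (992 / (4 × 5.67×10⁻⁸))^(1/4) = (4.37×10^9)^(1/4).
T = 257 K.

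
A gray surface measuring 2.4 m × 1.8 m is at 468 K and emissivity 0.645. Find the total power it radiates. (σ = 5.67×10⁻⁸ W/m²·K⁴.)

P ≈ 7580 W

A = 2.4 × 1.8 = 4.32 m².
P = εσAT⁴ = 0.645 × 5.67×10⁻⁸ × 4.32 × (468)⁴ = 0.645 × 5.67×10⁻⁸ × 4.32 × 4.80×10^10.
P = 7580 W.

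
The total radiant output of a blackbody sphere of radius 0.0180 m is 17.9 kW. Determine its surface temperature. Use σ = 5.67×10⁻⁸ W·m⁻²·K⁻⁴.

T ≈ 2970 K

A = 4πr² = 4π × (0.0180)² = 4.07×10^-3 m².
From P = σAT⁴, T = (P / σA)^(1/4) = (17900 / (5.67×10⁻⁸ × 4.07×10^-3))^(1/4).
T = (7.75×10^13)^(1/4) = 2970 K.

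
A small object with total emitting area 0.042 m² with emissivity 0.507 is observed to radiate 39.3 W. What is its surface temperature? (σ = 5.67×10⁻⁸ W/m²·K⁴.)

From P = εσAT⁴, T = (P / εσA)^(1/4) = (39.3 / (0.507 × 5.67×10⁻⁸ × 0.0420))^(1/4).
T = (3.26×10^10)^(1/4) = 425 K.

T ≈ 425 K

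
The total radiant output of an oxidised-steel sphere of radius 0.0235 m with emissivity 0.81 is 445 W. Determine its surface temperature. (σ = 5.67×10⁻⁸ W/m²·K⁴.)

A = 4πr² = 4π × (0.0235)² = 6.94×10^-3 m².
From P = εσAT⁴, T = (P / εσA)^(1/4) = (445 / (0.81 × 5.67×10⁻⁸ × 6.94×10^-3))^(1/4).
T = (1.40×10^12)^(1/4) = 1090 K.

T ≈ 1090 K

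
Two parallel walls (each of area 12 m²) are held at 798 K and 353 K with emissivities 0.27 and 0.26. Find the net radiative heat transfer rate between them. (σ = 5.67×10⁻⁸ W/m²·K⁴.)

Q ≈ 40500 W

For two large parallel gray plates, q = σ(T₁⁴ − T₂⁴) / (1/ε₁ + 1/ε₂ − 1).
1/ε₁ + 1/ε₂ − 1 = 1/0.27 + 1/0.26 − 1 = 6.550.
T₁⁴ − T₂⁴ = 4.06×10^11 − 1.55×10^10 = 3.90×10^11 K⁴.
q = 5.67×10⁻⁸ × 3.90×10^11 / 6.550 = 3380 W/m².
Q = q·A = 3380 × 12 = 40500 W.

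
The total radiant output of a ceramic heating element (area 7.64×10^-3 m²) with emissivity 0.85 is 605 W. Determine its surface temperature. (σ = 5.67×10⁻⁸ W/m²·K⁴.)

From P = εσAT⁴, T = (P / εσA)^(1/4) = (605 / (0.85 × 5.67×10⁻⁸ × 7.64×10^-3))^(1/4).
T = (1.64×10^12)^(1/4) = 1130 K.

T ≈ 1130 K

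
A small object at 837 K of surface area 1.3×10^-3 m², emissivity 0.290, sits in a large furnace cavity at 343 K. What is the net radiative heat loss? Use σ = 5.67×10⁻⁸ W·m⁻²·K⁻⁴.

Q = εσA(T⁴ − T_s⁴). T⁴ − T_s⁴ = (837)⁴ − (343)⁴ = 4.91×10^11 − 1.38×10^10 = 4.77×10^11 K⁴.
Q = 0.290 × 5.67×10⁻⁸ × 1.30×10^-3 × 4.77×10^11 = 10.2 W.

Q ≈ 10.2 W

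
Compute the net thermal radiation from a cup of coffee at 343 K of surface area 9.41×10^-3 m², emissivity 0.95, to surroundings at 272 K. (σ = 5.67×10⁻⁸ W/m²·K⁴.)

Q ≈ 4.24 W

Q = εσA(T⁴ − T_s⁴). T⁴ − T_s⁴ = (343)⁴ − (272)⁴ = 1.38×10^10 − 5.47×10^9 = 8.37×10^9 K⁴.
Q = 0.95 × 5.67×10⁻⁸ × 9.41×10^-3 × 8.37×10^9 = 4.24 W.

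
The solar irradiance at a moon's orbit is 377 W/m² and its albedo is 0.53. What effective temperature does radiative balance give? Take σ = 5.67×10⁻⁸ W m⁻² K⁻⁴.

Power absorbed = (1−a)S·πR²; power emitted = 4πR²σT⁴. Equating and cancelling πR²:
T = ((1−a)S / 4σ)^(1/4) = (177 / (4 × 5.67×10⁻⁸))^(1/4) = (7.81×10^8)^(1/4).
T = 167 K.

T ≈ 167 K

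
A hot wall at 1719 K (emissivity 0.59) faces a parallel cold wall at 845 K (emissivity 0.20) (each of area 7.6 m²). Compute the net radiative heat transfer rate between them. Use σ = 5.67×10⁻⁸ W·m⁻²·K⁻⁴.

For two large parallel gray plates, q = σ(T₁⁴ − T₂⁴) / (1/ε₁ + 1/ε₂ − 1).
1/ε₁ + 1/ε₂ − 1 = 1/0.59 + 1/0.20 − 1 = 5.695.
T₁⁴ − T₂⁴ = 8.73×10^12 − 5.10×10^11 = 8.22×10^12 K⁴.
q = 5.67×10⁻⁸ × 8.22×10^12 / 5.695 = 81900 W/m².
Q = q·A = 81900 × 7.6 = 6.22×10^5 W.

Q ≈ 6.22×10^5 W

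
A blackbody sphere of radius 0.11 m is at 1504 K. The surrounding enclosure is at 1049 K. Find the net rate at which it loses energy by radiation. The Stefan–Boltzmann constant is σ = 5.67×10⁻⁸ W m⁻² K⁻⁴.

A = 4πr² = 4π × (0.11)² = 0.152 m².
Q = σA(T⁴ − T_s⁴). T⁴ − T_s⁴ = (1504)⁴ − (1049)⁴ = 5.12×10^12 − 1.21×10^12 = 3.91×10^12 K⁴.
Q = 5.67×10⁻⁸ × 0.152 × 3.91×10^12 = 33700 W.

Q ≈ 33700 W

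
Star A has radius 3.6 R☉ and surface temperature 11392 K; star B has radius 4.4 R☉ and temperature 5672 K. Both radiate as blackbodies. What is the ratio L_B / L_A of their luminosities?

L_B/L_A ≈ 0.0918

L = 4πR²σT⁴ ∝ R²T⁴, so L_B/L_A = (4.4/3.6)² × (5672/11392)⁴ = 1.49 × 0.0615 = 0.0918.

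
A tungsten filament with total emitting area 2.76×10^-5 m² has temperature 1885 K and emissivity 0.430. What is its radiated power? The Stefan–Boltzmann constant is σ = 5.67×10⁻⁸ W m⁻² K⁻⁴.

P ≈ 8.50 W

Stefan–Boltzmann: P = εσAT⁴ = 0.430 × 5.67×10⁻⁸ × 2.76×10^-5 × (1885)⁴ = 0.430 × 5.67×10⁻⁸ × 2.76×10^-5 × 1.26×10^13.
P = 8.50 W.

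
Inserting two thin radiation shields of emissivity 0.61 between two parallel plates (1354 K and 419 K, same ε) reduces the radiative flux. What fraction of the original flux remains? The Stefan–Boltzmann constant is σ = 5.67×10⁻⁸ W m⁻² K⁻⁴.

With N identical shields there are N+1 = 3 gaps in series, each with the same radiative resistance, so the flux falls to 1/(N+1) of its unshielded value.

ratio ≈ 0.333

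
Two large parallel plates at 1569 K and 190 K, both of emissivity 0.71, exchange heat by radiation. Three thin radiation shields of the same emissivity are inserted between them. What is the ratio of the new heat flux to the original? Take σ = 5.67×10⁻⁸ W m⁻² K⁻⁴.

ratio ≈ 0.250

With N identical shields there are N+1 = 4 gaps in series, each with the same radiative resistance, so the flux falls to 1/(N+1) of its unshielded value.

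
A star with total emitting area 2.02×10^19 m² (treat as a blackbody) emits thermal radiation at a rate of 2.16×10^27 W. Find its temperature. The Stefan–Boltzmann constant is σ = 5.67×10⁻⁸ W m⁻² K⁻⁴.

T ≈ 6590 K

From P = σAT⁴, T = (P / σA)^(1/4) = (2.16×10^27 / (5.67×10⁻⁸ × 2.02×10^19))^(1/4).
T = (1.89×10^15)^(1/4) = 6590 K.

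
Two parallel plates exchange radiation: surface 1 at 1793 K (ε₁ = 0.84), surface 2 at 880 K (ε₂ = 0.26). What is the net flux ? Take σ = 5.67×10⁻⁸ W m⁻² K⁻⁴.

For two large parallel gray plates, q = σ(T₁⁴ − T₂⁴) / (1/ε₁ + 1/ε₂ − 1).
1/ε₁ + 1/ε₂ − 1 = 1/0.84 + 1/0.26 − 1 = 4.037.
T₁⁴ − T₂⁴ = 1.03×10^13 − 6.00×10^11 = 9.74×10^12 K⁴.
q = 5.67×10⁻⁸ × 9.74×10^12 / 4.037 = 1.37×10^5 W/m².

q ≈ 1.37×10^5 W/m²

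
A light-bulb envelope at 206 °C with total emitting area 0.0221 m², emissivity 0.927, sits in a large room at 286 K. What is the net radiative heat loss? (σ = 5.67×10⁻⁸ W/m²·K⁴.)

Q ≈ 53.4 W

Convert: 206 °C = 479 K.
Q = εσA(T⁴ − T_s⁴). T⁴ − T_s⁴ = (479)⁴ − (286)⁴ = 5.26×10^10 − 6.69×10^9 = 4.60×10^10 K⁴.
Q = 0.927 × 5.67×10⁻⁸ × 0.0221 × 4.60×10^10 = 53.4 W.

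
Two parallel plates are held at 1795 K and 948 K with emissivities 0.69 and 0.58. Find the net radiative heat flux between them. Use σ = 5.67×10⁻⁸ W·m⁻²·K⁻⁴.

q ≈ 2.50×10^5 W/m²

For two large parallel gray plates, q = σ(T₁⁴ − T₂⁴) / (1/ε₁ + 1/ε₂ − 1).
1/ε₁ + 1/ε₂ − 1 = 1/0.69 + 1/0.58 − 1 = 2.173.
T₁⁴ − T₂⁴ = 1.04×10^13 − 8.08×10^11 = 9.57×10^12 K⁴.
q = 5.67×10⁻⁸ × 9.57×10^12 / 2.173 = 2.50×10^5 W/m².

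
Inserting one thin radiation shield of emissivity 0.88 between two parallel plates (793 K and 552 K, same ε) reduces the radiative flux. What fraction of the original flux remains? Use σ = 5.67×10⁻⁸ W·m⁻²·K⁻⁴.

With N identical shields there are N+1 = 2 gaps in series, each with the same radiative resistance, so the flux falls to 1/(N+1) of its unshielded value.

ratio ≈ 0.500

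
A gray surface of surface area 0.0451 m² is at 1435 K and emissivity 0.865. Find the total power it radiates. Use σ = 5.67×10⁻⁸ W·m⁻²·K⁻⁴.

Stefan–Boltzmann: P = εσAT⁴ = 0.865 × 5.67×10⁻⁸ × 0.0451 × (1435)⁴ = 0.865 × 5.67×10⁻⁸ × 0.0451 × 4.24×10^12.
P = 9380 W.

P ≈ 9380 W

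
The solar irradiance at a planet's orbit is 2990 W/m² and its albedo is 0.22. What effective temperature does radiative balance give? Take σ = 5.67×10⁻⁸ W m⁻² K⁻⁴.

Power absorbed = (1−a)S·πR²; power emitted = 4πR²σT⁴. Equating and cancelling πR²:
T = ((1−a)S / 4σ)^(1/4) = (2330 / (4 × 5.67×10⁻⁸))^(1/4) = (1.03×10^10)^(1/4).
T = 318 K.

T ≈ 318 K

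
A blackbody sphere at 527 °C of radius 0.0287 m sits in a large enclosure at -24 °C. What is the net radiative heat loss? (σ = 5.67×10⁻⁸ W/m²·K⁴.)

Q ≈ 238 W

A = 4πr² = 4π × (0.0287)² = 0.0104 m².
Convert: 527 °C = 800 K; -24 °C = 249 K.
Q = σA(T⁴ − T_s⁴). T⁴ − T_s⁴ = (800)⁴ − (249)⁴ = 4.10×10^11 − 3.84×10^9 = 4.06×10^11 K⁴.
Q = 5.67×10⁻⁸ × 0.0104 × 4.06×10^11 = 238 W.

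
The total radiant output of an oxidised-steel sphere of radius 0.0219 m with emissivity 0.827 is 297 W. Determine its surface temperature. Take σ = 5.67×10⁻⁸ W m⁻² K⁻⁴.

T ≈ 1010 K

A = 4πr² = 4π × (0.0219)² = 6.03×10^-3 m².
From P = εσAT⁴, T = (P / εσA)^(1/4) = (297 / (0.827 × 5.67×10⁻⁸ × 6.03×10^-3))^(1/4).
T = (1.05×10^12)^(1/4) = 1010 K.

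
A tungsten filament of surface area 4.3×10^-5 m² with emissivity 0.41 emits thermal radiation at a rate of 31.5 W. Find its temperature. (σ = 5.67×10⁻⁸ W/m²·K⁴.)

From P = εσAT⁴, T = (P / εσA)^(1/4) = (31.5 / (0.41 × 5.67×10⁻⁸ × 4.30×10^-5))^(1/4).
T = (3.15×10^13)^(1/4) = 2370 K.

T ≈ 2370 K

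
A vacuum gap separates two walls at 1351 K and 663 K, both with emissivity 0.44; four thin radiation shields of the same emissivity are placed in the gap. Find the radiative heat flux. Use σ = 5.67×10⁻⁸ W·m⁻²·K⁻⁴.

Each of the 5 gaps contributes resistance (2/ε − 1) = 2/0.44 − 1 = 3.545; total = 17.73.
q = σ(T₁⁴ − T₂⁴) / 17.73 = 5.67×10⁻⁸ × 3.14×10^12 / 17.73 = 10000 W/m².

q ≈ 10000 W/m²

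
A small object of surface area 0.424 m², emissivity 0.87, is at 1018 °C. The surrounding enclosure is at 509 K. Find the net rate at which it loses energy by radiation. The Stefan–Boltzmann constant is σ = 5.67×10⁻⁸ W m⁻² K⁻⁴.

Q ≈ 56700 W

Convert: 1018 °C = 1291 K.
Q = εσA(T⁴ − T_s⁴). T⁴ − T_s⁴ = (1291)⁴ − (509)⁴ = 2.78×10^12 − 6.71×10^10 = 2.71×10^12 K⁴.
Q = 0.87 × 5.67×10⁻⁸ × 0.424 × 2.71×10^12 = 56700 W.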